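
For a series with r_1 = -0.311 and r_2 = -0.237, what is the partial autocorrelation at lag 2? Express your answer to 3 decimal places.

-0.369

φ_{22} = (r_2 − r_1²) / (1 − r_1²)
r_1² = (-0.311)² = 0.096721
Numerator = -0.237 − 0.0967 = -0.3337; denominator = 1 − 0.0967 = 0.9033
φ_{22} = -0.3337 / 0.9033 = -0.369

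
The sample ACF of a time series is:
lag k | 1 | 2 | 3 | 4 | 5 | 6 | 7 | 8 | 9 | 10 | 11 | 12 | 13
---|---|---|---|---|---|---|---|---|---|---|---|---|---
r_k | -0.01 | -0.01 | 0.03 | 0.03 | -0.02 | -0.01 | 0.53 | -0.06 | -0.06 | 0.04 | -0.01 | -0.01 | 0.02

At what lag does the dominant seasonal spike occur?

The largest autocorrelation is r_7 = 0.53; the remaining lags stay at or below 0.04.
The dominant spike at lag 7 indicates a seasonal period of 7.

7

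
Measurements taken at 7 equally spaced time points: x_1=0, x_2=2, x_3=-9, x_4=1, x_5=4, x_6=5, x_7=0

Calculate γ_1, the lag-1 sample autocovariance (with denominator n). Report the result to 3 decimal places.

-0.638

Mean x̄ = (0 + 2 − 9 + 1 + 4 + 5 + 0)/7 = 0.4286
Deviations: -0.4286, 1.5714, -9.4286, 0.5714, 3.5714, 4.5714, -0.4286
Σ_{t=1}^{6}(x_t−x̄)(x_{t+1}−x̄) = -4.4694
γ_1 = -4.4694 / 7 = -0.638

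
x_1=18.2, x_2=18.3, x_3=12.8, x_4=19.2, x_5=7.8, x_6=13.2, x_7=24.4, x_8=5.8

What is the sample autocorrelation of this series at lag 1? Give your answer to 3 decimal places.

Mean x̄ = (18.2 + 18.3 + 12.8 + 19.2 + 7.8 + 13.2 + 24.4 + 5.8)/8 = 14.9625
Deviations from mean: 3.2375, 3.3375, -2.1625, 4.2375, -7.1625, -1.7625, 9.4375, -9.1625
Σ(x_t−x̄)(x_{t+1}−x̄) = (10.8052) + (-7.2173) + (-9.1636) + (-30.3511) + (12.6239) + (-16.6336) + (-86.4711) = -126.4077
Denominator Σ(x_t−x̄)² = 271.6788
r_1 = -126.4077 / 271.6788 = -0.465

-0.465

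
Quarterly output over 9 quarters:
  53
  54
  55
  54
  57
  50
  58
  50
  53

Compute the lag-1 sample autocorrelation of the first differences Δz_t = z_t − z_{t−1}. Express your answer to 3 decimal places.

-0.848

First differences Δz: 1, 1, -1, 3, -7, 8, -8, 3
Mean of differences = 0.0000
Numerator Σ(Δz_t−Δz̄)(Δz_{t+1}−Δz̄) = -168.0000
Denominator Σ(Δz_t−Δz̄)² = 198.0000
r_1(Δz) = -168.0000 / 198.0000 = -0.848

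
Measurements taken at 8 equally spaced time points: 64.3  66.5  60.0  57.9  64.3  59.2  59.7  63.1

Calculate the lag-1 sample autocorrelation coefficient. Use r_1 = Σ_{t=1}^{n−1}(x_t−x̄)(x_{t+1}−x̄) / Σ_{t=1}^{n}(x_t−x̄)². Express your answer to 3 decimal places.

-0.045

Mean x̄ = (64.3 + 66.5 + 60.0 + 57.9 + 64.3 + 59.2 + 59.7 + 63.1)/8 = 61.8750
Deviations from mean: 2.4250, 4.6250, -1.8750, -3.9750, 2.4250, -2.6750, -2.1750, 1.2250
Σ(x_t−x̄)(x_{t+1}−x̄) = (11.2156) + (-8.6719) + (7.4531) + (-9.6394) + (-6.4869) + (5.8181) + (-2.6644) = -2.9756
Denominator Σ(x_t−x̄)² = 65.8550
r_1 = -2.9756 / 65.8550 = -0.045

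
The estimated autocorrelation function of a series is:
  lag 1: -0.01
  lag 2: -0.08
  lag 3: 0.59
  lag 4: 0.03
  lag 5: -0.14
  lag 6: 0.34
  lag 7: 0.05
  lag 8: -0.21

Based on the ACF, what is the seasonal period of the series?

The largest autocorrelation is r_3 = 0.59, with a weaker echo at lag 6 (0.34); the remaining lags stay at or below 0.05.
The dominant spike at lag 3 indicates a seasonal period of 3.

3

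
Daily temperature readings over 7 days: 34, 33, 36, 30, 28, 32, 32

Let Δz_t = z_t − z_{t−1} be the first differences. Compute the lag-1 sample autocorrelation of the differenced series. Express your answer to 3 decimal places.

-0.267

First differences Δz: -1, 3, -6, -2, 4, 0
Mean of differences = -0.3333
Numerator Σ(Δz_t−Δz̄)(Δz_{t+1}−Δz̄) = -17.4444
Denominator Σ(Δz_t−Δz̄)² = 65.3333
r_1(Δz) = -17.4444 / 65.3333 = -0.267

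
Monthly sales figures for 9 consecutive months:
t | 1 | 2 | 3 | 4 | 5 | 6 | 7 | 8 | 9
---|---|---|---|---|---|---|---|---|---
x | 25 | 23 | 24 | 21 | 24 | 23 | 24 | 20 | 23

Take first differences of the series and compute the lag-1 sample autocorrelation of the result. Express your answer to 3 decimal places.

-0.703

First differences Δx: -2, 1, -3, 3, -1, 1, -4, 3
Mean of differences = -0.2500
Numerator Σ(Δx_t−Δx̄)(Δx_{t+1}−Δx̄) = -34.8125
Denominator Σ(Δx_t−Δx̄)² = 49.5000
r_1(Δx) = -34.8125 / 49.5000 = -0.703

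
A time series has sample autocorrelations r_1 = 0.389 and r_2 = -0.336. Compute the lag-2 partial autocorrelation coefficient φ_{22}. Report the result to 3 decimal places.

φ_{22} = (r_2 − r_1²) / (1 − r_1²)
r_1² = (0.389)² = 0.151321
Numerator = -0.336 − 0.1513 = -0.4873; denominator = 1 − 0.1513 = 0.8487
φ_{22} = -0.4873 / 0.8487 = -0.574

-0.574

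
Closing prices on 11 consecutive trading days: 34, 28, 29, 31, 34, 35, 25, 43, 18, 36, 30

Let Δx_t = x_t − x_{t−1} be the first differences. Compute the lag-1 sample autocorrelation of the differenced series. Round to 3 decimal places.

-0.816

First differences Δx: -6, 1, 2, 3, 1, -10, 18, -25, 18, -6
Mean of differences = -0.4000
Numerator Σ(Δx_t−Δx̄)(Δx_{t+1}−Δx̄) = -1189.9600
Denominator Σ(Δx_t−Δx̄)² = 1458.4000
r_1(Δx) = -1189.9600 / 1458.4000 = -0.816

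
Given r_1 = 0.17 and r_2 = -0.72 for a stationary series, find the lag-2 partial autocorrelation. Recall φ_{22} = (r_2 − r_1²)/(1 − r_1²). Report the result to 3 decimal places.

φ_{22} = (r_2 − r_1²) / (1 − r_1²)
r_1² = (0.17)² = 0.0289
Numerator = -0.72 − 0.0289 = -0.7489; denominator = 1 − 0.0289 = 0.9711
φ_{22} = -0.7489 / 0.9711 = -0.771

-0.771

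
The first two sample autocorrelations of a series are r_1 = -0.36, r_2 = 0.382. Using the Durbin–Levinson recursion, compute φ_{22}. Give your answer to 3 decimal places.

0.290

φ_{22} = (r_2 − r_1²) / (1 − r_1²)
r_1² = (-0.36)² = 0.1296
Numerator = 0.382 − 0.1296 = 0.2524; denominator = 1 − 0.1296 = 0.8704
φ_{22} = 0.2524 / 0.8704 = 0.290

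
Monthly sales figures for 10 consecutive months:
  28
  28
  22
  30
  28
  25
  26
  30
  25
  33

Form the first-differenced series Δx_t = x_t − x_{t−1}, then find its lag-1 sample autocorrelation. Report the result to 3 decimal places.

First differences Δx: 0, -6, 8, -2, -3, 1, 4, -5, 8
Mean of differences = 0.5556
Numerator Σ(Δx_t−Δx̄)(Δx_{t+1}−Δx̄) = -115.6420
Denominator Σ(Δx_t−Δx̄)² = 216.2222
r_1(Δx) = -115.6420 / 216.2222 = -0.535

-0.535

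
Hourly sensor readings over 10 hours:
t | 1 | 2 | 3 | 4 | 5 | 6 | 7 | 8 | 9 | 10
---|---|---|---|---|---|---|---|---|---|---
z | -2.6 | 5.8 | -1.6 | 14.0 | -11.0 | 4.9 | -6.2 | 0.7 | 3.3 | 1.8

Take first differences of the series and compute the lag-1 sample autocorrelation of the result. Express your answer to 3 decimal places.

First differences Δz: 8.4, -7.4, 15.6, -25.0, 15.9, -11.1, 6.9, 2.6, -1.5
Mean of differences = 0.4889
Numerator Σ(Δz_t−Δz̄)(Δz_{t+1}−Δz̄) = -1203.1568
Denominator Σ(Δz_t−Δz̄)² = 1424.1689
r_1(Δz) = -1203.1568 / 1424.1689 = -0.845

-0.845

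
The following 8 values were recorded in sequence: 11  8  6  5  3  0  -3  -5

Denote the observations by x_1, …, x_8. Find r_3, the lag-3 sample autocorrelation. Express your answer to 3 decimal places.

-0.025

Mean x̄ = (11 + 8 + 6 + 5 + 3 + 0 − 3 − 5)/8 = 3.1250
Deviations from mean: 7.8750, 4.8750, 2.8750, 1.8750, -0.1250, -3.1250, -6.1250, -8.1250
Σ(x_t−x̄)(x_{t+3}−x̄) = (14.7656) + (-0.6094) + (-8.9844) + (-11.4844) + (1.0156) = -5.2969
Denominator Σ(x_t−x̄)² = 210.8750
r_3 = -5.2969 / 210.8750 = -0.025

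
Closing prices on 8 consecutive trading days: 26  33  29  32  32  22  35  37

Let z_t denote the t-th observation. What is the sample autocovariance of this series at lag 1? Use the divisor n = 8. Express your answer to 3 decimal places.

Mean z̄ = (26 + 33 + 29 + 32 + 32 + 22 + 35 + 37)/8 = 30.7500
Σ_{t=1}^{7}(z_t−z̄)(z_{t+1}−z̄) = -36.8125
γ_1 = -36.8125 / 8 = -4.602

-4.602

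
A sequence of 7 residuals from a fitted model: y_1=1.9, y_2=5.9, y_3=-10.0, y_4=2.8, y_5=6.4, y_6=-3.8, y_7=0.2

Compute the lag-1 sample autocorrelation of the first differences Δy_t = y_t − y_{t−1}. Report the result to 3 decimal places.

-0.533

First differences Δy: 4.0, -15.9, 12.8, 3.6, -10.2, 4.0
Mean of differences = -0.2833
Numerator Σ(Δy_t−Δȳ)(Δy_{t+1}−Δȳ) = -301.3886
Denominator Σ(Δy_t−Δȳ)² = 565.1683
r_1(Δy) = -301.3886 / 565.1683 = -0.533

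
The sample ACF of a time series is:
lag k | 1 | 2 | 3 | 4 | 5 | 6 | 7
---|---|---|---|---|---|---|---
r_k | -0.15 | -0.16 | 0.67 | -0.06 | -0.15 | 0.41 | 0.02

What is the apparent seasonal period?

The largest autocorrelation is r_3 = 0.67, with a weaker echo at lag 6 (0.41); the remaining lags stay at or below 0.02.
The dominant spike at lag 3 indicates a seasonal period of 3.

3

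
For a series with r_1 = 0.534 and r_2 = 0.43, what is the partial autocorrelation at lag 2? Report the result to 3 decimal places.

0.203

φ_{22} = (r_2 − r_1²) / (1 − r_1²)
r_1² = (0.534)² = 0.285156
Numerator = 0.43 − 0.2852 = 0.1448; denominator = 1 − 0.2852 = 0.7148
φ_{22} = 0.1448 / 0.7148 = 0.203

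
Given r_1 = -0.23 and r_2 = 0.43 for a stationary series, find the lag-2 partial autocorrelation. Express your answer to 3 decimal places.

0.398

φ_{22} = (r_2 − r_1²) / (1 − r_1²)
r_1² = (-0.23)² = 0.0529
Numerator = 0.43 − 0.0529 = 0.3771; denominator = 1 − 0.0529 = 0.9471
φ_{22} = 0.3771 / 0.9471 = 0.398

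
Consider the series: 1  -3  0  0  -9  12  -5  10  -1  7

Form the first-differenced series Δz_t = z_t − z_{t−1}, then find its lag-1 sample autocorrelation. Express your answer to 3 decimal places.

-0.860

First differences Δz: -4, 3, 0, -9, 21, -17, 15, -11, 8
Mean of differences = 0.6667
Numerator Σ(Δz_t−Δz̄)(Δz_{t+1}−Δz̄) = -1067.7778
Denominator Σ(Δz_t−Δz̄)² = 1242.0000
r_1(Δz) = -1067.7778 / 1242.0000 = -0.860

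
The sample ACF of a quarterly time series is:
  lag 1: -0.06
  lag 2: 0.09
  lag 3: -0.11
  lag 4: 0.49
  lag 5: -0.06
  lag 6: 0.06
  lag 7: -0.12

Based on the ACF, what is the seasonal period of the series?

4

The largest autocorrelation is r_4 = 0.49; the remaining lags stay at or below 0.09.
The dominant spike at lag 4 indicates a seasonal period of 4.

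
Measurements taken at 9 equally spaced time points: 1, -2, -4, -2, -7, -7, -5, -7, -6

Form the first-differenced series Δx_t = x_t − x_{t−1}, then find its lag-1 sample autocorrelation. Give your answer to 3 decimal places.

-0.427

First differences Δx: -3, -2, 2, -5, 0, 2, -2, 1
Mean of differences = -0.8750
Numerator Σ(Δx_t−Δx̄)(Δx_{t+1}−Δx̄) = -19.1406
Denominator Σ(Δx_t−Δx̄)² = 44.8750
r_1(Δx) = -19.1406 / 44.8750 = -0.427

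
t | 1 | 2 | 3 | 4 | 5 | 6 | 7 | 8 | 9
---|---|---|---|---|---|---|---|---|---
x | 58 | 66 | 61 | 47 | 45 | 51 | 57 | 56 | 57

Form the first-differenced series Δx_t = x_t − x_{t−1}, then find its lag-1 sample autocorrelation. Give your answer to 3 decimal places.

0.203

First differences Δx: 8, -5, -14, -2, 6, 6, -1, 1
Mean of differences = -0.1250
Numerator Σ(Δx_t−Δx̄)(Δx_{t+1}−Δx̄) = 73.7344
Denominator Σ(Δx_t−Δx̄)² = 362.8750
r_1(Δx) = 73.7344 / 362.8750 = 0.203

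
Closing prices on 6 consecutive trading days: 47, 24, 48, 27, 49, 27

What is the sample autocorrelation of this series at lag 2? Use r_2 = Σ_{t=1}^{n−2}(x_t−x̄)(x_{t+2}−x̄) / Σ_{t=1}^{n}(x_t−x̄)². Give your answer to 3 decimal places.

0.643

Mean x̄ = (47 + 24 + 48 + 27 + 49 + 27)/6 = 37.0000
Deviations from mean: 10.0000, -13.0000, 11.0000, -10.0000, 12.0000, -10.0000
Σ(x_t−x̄)(x_{t+2}−x̄) = (110.0000) + (130.0000) + (132.0000) + (100.0000) = 472.0000
Denominator Σ(x_t−x̄)² = 734.0000
r_2 = 472.0000 / 734.0000 = 0.643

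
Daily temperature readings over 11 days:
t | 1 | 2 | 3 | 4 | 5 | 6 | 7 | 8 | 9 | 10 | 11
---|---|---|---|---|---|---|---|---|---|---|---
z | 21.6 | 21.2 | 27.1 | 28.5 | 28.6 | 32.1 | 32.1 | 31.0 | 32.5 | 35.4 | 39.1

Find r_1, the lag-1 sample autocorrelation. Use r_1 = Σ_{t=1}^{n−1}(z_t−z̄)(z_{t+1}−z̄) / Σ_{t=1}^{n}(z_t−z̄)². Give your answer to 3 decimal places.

Mean z̄ = (21.6 + 21.2 + 27.1 + 28.5 + 28.6 + 32.1 + 32.1 + 31.0 + 32.5 + 35.4 + 39.1)/11 = 29.9273
Numerator Σ_{t=1}^{10}(z_t−z̄)(z_{t+1}−z̄) = 174.4856
Denominator Σ(z_t−z̄)² = 288.6018
r_1 = 174.4856 / 288.6018 = 0.605

0.605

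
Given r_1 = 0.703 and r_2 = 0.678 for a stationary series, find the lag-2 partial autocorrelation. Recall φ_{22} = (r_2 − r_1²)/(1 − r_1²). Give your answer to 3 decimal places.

φ_{22} = (r_2 − r_1²) / (1 − r_1²)
r_1² = (0.703)² = 0.494209
Numerator = 0.678 − 0.4942 = 0.1838; denominator = 1 − 0.4942 = 0.5058
φ_{22} = 0.1838 / 0.5058 = 0.363

0.363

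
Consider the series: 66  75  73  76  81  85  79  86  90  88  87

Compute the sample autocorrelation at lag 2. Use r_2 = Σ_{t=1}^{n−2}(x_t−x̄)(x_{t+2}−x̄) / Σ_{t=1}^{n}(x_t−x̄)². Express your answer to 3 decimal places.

0.397

Mean x̄ = (66 + 75 + 73 + 76 + 81 + 85 + 79 + 86 + 90 + 88 + 87)/11 = 80.5455
Numerator Σ_{t=1}^{9}(x_t−x̄)(x_{t+2}−x̄) = 221.9504
Denominator Σ(x_t−x̄)² = 558.7273
r_2 = 221.9504 / 558.7273 = 0.397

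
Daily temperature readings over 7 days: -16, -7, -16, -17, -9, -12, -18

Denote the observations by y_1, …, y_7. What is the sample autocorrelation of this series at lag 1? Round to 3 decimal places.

-0.356

Mean ȳ = (-16 − 7 − 16 − 17 − 9 − 12 − 18)/7 = -13.5714
Deviations from mean: -2.4286, 6.5714, -2.4286, -3.4286, 4.5714, 1.5714, -4.4286
Σ(y_t−ȳ)(y_{t+1}−ȳ) = (-15.9592) + (-15.9592) + (8.3265) + (-15.6735) + (7.1837) + (-6.9592) = -39.0408
Denominator Σ(y_t−ȳ)² = 109.7143
r_1 = -39.0408 / 109.7143 = -0.356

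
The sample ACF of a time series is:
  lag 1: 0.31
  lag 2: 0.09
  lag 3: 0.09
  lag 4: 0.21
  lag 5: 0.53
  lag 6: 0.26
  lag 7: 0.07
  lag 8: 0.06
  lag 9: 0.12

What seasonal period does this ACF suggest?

5

The largest autocorrelation is r_5 = 0.53; the remaining lags stay at or below 0.31. The elevated value at lag 1 (0.31), dropping to 0.09 at lag 2, reflects decaying short-term dependence rather than seasonality.
The dominant spike at lag 5 indicates a seasonal period of 5.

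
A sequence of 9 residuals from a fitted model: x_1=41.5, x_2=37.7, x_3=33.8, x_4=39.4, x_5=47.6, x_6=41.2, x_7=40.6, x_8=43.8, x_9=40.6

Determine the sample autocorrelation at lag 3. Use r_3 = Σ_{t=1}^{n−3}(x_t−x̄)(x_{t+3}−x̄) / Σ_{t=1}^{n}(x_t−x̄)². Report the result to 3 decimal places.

-0.031

Mean x̄ = (41.5 + 37.7 + 33.8 + 39.4 + 47.6 + 41.2 + 40.6 + 43.8 + 40.6)/9 = 40.6889
Σ(x_t−x̄)(x_{t+3}−x̄) = (-1.0454) + (-20.6565) + (-3.5210) + (0.1146) + (21.5012) + (-0.0454) = -3.6526
Denominator Σ(x_t−x̄)² = 116.4289
r_3 = -3.6526 / 116.4289 = -0.031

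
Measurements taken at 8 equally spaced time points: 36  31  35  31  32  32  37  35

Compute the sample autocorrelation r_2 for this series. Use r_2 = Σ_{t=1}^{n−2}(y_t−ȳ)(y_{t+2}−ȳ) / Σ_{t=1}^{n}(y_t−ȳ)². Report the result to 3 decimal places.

0.112

Mean ȳ = (36 + 31 + 35 + 31 + 32 + 32 + 37 + 35)/8 = 33.6250
Deviations from mean: 2.3750, -2.6250, 1.3750, -2.6250, -1.6250, -1.6250, 3.3750, 1.3750
Σ(y_t−ȳ)(y_{t+2}−ȳ) = (3.2656) + (6.8906) + (-2.2344) + (4.2656) + (-5.4844) + (-2.2344) = 4.4688
Denominator Σ(y_t−ȳ)² = 39.8750
r_2 = 4.4688 / 39.8750 = 0.112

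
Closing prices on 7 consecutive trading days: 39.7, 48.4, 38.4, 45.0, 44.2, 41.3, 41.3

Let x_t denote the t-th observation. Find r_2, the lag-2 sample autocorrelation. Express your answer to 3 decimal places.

0.199

Mean x̄ = (39.7 + 48.4 + 38.4 + 45.0 + 44.2 + 41.3 + 41.3)/7 = 42.6143
Deviations from mean: -2.9143, 5.7857, -4.2143, 2.3857, 1.5857, -1.3143, -1.3143
Σ(x_t−x̄)(x_{t+2}−x̄) = (12.2816) + (13.8031) + (-6.6827) + (-3.1355) + (-2.0841) = 14.1824
Denominator Σ(x_t−x̄)² = 71.3886
r_2 = 14.1824 / 71.3886 = 0.199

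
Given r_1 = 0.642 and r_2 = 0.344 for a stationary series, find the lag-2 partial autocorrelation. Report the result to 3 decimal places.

-0.116

φ_{22} = (r_2 − r_1²) / (1 − r_1²)
r_1² = (0.642)² = 0.412164
Numerator = 0.344 − 0.4122 = -0.0682; denominator = 1 − 0.4122 = 0.5878
φ_{22} = -0.0682 / 0.5878 = -0.116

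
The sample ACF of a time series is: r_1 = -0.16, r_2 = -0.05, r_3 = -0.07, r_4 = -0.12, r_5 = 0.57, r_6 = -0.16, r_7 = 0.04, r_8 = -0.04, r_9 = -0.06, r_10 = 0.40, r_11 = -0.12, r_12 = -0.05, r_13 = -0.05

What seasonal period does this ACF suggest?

5

The largest autocorrelation is r_5 = 0.57, with a weaker echo at lag 10 (0.40); the remaining lags stay at or below 0.04.
The dominant spike at lag 5 indicates a seasonal period of 5.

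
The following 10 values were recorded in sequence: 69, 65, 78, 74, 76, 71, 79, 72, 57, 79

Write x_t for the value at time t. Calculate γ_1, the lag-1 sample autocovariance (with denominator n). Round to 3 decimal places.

Mean x̄ = (69 + 65 + 78 + 74 + 76 + 71 + 79 + 72 + 57 + 79)/10 = 72.0000
Σ_{t=1}^{9}(x_t−x̄)(x_{t+1}−x̄) = -117.0000
γ_1 = -117.0000 / 10 = -11.700

-11.700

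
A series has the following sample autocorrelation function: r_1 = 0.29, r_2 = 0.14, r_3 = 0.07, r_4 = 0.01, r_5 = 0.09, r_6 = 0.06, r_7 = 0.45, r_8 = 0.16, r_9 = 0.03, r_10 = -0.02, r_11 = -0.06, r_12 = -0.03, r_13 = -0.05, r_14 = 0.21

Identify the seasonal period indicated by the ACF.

The largest autocorrelation is r_7 = 0.45; the remaining lags stay at or below 0.29. The elevated value at lag 1 (0.29), dropping to 0.14 at lag 2, reflects decaying short-term dependence rather than seasonality.
The dominant spike at lag 7 indicates a seasonal period of 7.

7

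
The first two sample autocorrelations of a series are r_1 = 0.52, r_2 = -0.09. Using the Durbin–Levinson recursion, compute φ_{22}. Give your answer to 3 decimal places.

-0.494

φ_{22} = (r_2 − r_1²) / (1 − r_1²)
r_1² = (0.52)² = 0.2704
Numerator = -0.09 − 0.2704 = -0.3604; denominator = 1 − 0.2704 = 0.7296
φ_{22} = -0.3604 / 0.7296 = -0.494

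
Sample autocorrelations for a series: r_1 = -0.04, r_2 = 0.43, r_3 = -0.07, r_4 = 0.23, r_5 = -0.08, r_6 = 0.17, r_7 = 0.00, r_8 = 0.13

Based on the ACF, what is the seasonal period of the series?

2

The largest autocorrelation is r_2 = 0.43, with weaker echoes at lags 4 (0.23) and 6 (0.17); the remaining lags stay at or below 0.13.
The dominant spike at lag 2 indicates a seasonal period of 2.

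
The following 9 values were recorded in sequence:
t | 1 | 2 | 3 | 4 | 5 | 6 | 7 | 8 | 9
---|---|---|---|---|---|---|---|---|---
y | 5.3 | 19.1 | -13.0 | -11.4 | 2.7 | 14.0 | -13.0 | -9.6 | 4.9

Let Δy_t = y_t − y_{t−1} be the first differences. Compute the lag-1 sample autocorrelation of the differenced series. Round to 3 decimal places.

-0.265

First differences Δy: 13.8, -32.1, 1.6, 14.1, 11.3, -27.0, 3.4, 14.5
Mean of differences = -0.0500
Numerator Σ(Δy_t−Δȳ)(Δy_{t+1}−Δȳ) = -661.4875
Denominator Σ(Δy_t−Δȳ)² = 2500.7000
r_1(Δy) = -661.4875 / 2500.7000 = -0.265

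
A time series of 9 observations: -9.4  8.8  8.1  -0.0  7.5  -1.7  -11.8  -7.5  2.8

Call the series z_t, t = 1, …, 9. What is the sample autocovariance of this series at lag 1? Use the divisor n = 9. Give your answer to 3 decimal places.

Mean z̄ = (-9.4 + 8.8 + 8.1 − 0.0 + 7.5 − 1.7 − 11.8 − 7.5 + 2.8)/9 = -0.3556
Σ_{t=1}^{8}(z_t−z̄)(z_{t+1}−z̄) = 64.4525
γ_1 = 64.4525 / 9 = 7.161

7.161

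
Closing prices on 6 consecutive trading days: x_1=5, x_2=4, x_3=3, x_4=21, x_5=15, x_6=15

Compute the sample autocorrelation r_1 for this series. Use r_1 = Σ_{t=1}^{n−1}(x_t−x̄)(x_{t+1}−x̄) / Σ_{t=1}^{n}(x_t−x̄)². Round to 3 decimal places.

Mean x̄ = (5 + 4 + 3 + 21 + 15 + 15)/6 = 10.5000
Deviations from mean: -5.5000, -6.5000, -7.5000, 10.5000, 4.5000, 4.5000
Numerator Σ_{t=1}^{5}(x_t−x̄)(x_{t+1}−x̄) = 73.2500
Denominator Σ(x_t−x̄)² = 279.5000
r_1 = 73.2500 / 279.5000 = 0.262

0.262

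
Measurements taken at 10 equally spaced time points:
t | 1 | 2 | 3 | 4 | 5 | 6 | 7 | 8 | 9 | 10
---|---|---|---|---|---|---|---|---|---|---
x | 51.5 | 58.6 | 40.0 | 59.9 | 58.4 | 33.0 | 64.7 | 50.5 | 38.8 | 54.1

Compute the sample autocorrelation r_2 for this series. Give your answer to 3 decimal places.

Mean x̄ = (51.5 + 58.6 + 40.0 + 59.9 + 58.4 + 33.0 + 64.7 + 50.5 + 38.8 + 54.1)/10 = 50.9500
Numerator Σ_{t=1}^{8}(x_t−x̄)(x_{t+2}−x̄) = -237.7500
Denominator Σ(x_t−x̄)² = 983.3450
r_2 = -237.7500 / 983.3450 = -0.242

-0.242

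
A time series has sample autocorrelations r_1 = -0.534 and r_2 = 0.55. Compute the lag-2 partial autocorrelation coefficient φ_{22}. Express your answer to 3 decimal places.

φ_{22} = (r_2 − r_1²) / (1 − r_1²)
r_1² = (-0.534)² = 0.285156
Numerator = 0.55 − 0.2852 = 0.2648; denominator = 1 − 0.2852 = 0.7148
φ_{22} = 0.2648 / 0.7148 = 0.370

0.370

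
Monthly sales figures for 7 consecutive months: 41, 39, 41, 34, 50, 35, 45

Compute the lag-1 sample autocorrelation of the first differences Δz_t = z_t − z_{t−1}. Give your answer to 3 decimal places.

First differences Δz: -2, 2, -7, 16, -15, 10
Mean of differences = 0.6667
Numerator Σ(Δz_t−Δz̄)(Δz_{t+1}−Δz̄) = -517.7778
Denominator Σ(Δz_t−Δz̄)² = 635.3333
r_1(Δz) = -517.7778 / 635.3333 = -0.815

-0.815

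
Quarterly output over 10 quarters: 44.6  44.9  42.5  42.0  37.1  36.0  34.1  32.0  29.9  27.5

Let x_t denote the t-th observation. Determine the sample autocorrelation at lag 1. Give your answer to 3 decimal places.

0.718

Mean x̄ = (44.6 + 44.9 + 42.5 + 42.0 + 37.1 + 36.0 + 34.1 + 32.0 + 29.9 + 27.5)/10 = 37.0600
Numerator Σ_{t=1}^{9}(x_t−x̄)(x_{t+1}−x̄) = 251.5864
Denominator Σ(x_t−x̄)² = 350.4640
r_1 = 251.5864 / 350.4640 = 0.718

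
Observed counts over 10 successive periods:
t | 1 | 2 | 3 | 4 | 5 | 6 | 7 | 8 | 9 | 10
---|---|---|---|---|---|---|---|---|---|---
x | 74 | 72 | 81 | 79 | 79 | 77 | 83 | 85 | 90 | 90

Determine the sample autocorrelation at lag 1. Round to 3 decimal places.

Mean x̄ = (74 + 72 + 81 + 79 + 79 + 77 + 83 + 85 + 90 + 90)/10 = 81.0000
Numerator Σ_{t=1}^{9}(x_t−x̄)(x_{t+1}−x̄) = 192.0000
Denominator Σ(x_t−x̄)² = 336.0000
r_1 = 192.0000 / 336.0000 = 0.571

0.571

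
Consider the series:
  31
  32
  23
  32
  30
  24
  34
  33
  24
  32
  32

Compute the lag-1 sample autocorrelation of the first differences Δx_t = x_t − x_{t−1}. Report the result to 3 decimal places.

-0.510

First differences Δx: 1, -9, 9, -2, -6, 10, -1, -9, 8, 0
Mean of differences = 0.1000
Numerator Σ(Δx_t−Δx̄)(Δx_{t+1}−Δx̄) = -229.0100
Denominator Σ(Δx_t−Δx̄)² = 448.9000
r_1(Δx) = -229.0100 / 448.9000 = -0.510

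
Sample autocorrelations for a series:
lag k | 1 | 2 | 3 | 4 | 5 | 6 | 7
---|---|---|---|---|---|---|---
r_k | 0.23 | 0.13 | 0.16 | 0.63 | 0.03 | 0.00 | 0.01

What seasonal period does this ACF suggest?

4

The largest autocorrelation is r_4 = 0.63; the remaining lags stay at or below 0.23. The elevated value at lag 1 (0.23), dropping to 0.13 at lag 2, reflects decaying short-term dependence rather than seasonality.
The dominant spike at lag 4 indicates a seasonal period of 4.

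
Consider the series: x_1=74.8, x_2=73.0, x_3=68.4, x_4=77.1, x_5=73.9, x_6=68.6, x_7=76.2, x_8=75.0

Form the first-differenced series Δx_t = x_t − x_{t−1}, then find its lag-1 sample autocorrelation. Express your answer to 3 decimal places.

First differences Δx: -1.8, -4.6, 8.7, -3.2, -5.3, 7.6, -1.2
Mean of differences = 0.0286
Numerator Σ(Δx_t−Δx̄)(Δx_{t+1}−Δx̄) = -92.1122
Denominator Σ(Δx_t−Δx̄)² = 197.6143
r_1(Δx) = -92.1122 / 197.6143 = -0.466

-0.466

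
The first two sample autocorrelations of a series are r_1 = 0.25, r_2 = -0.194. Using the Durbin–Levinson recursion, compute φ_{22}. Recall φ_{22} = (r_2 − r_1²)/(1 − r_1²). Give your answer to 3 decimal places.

φ_{22} = (r_2 − r_1²) / (1 − r_1²)
r_1² = (0.25)² = 0.0625
Numerator = -0.194 − 0.0625 = -0.2565; denominator = 1 − 0.0625 = 0.9375
φ_{22} = -0.2565 / 0.9375 = -0.274

-0.274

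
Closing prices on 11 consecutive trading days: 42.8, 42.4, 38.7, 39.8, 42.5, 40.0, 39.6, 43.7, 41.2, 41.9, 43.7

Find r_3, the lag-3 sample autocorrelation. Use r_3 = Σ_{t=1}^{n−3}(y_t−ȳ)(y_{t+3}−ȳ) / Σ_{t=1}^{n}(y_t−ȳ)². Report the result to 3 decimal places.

Mean ȳ = (42.8 + 42.4 + 38.7 + 39.8 + 42.5 + 40.0 + 39.6 + 43.7 + 41.2 + 41.9 + 43.7)/11 = 41.4818
Numerator Σ_{t=1}^{8}(y_t−ȳ)(y_{t+3}−ȳ) = 12.8145
Denominator Σ(y_t−ȳ)² = 30.0164
r_3 = 12.8145 / 30.0164 = 0.427

0.427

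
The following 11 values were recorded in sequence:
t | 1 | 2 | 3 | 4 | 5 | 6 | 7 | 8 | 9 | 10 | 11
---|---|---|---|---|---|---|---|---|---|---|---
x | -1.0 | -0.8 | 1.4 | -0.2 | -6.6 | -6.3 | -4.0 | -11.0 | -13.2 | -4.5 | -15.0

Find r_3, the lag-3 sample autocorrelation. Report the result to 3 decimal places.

0.287

Mean x̄ = (-1.0 − 0.8 + 1.4 − 0.2 − 6.6 − 6.3 − 4.0 − 11.0 − 13.2 − 4.5 − 15.0)/11 = -5.5636
Numerator Σ_{t=1}^{8}(x_t−x̄)(x_{t+3}−x̄) = 87.0197
Denominator Σ(x_t−x̄)² = 302.8855
r_3 = 87.0197 / 302.8855 = 0.287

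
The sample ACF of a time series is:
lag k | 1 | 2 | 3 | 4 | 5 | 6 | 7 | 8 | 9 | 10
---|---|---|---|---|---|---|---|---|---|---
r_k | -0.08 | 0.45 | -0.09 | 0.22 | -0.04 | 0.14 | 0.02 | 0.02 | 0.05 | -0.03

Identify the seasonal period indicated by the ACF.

The largest autocorrelation is r_2 = 0.45, with a weaker echo at lag 4 (0.22); the remaining lags stay at or below 0.14.
The dominant spike at lag 2 indicates a seasonal period of 2.

2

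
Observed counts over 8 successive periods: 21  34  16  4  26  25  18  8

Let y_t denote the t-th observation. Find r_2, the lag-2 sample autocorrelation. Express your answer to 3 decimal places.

-0.619

Mean ȳ = (21 + 34 + 16 + 4 + 26 + 25 + 18 + 8)/8 = 19.0000
Numerator Σ_{t=1}^{6}(y_t−ȳ)(y_{t+2}−ȳ) = -415.0000
Denominator Σ(y_t−ȳ)² = 670.0000
r_2 = -415.0000 / 670.0000 = -0.619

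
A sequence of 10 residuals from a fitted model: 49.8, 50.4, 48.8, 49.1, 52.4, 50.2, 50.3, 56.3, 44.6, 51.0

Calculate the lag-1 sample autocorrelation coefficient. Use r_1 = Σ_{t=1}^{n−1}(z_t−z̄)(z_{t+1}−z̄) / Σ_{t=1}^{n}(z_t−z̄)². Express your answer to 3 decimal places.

Mean z̄ = (49.8 + 50.4 + 48.8 + 49.1 + 52.4 + 50.2 + 50.3 + 56.3 + 44.6 + 51.0)/10 = 50.2900
Numerator Σ_{t=1}^{9}(z_t−z̄)(z_{t+1}−z̄) = -39.3231
Denominator Σ(z_t−z̄)² = 77.3490
r_1 = -39.3231 / 77.3490 = -0.508

-0.508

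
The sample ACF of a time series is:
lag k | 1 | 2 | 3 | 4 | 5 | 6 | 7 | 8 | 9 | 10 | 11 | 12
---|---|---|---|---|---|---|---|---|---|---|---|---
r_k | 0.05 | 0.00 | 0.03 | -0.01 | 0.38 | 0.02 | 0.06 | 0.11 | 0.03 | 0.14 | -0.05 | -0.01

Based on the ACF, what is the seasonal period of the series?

5

The largest autocorrelation is r_5 = 0.38; the remaining lags stay at or below 0.14.
The dominant spike at lag 5 indicates a seasonal period of 5.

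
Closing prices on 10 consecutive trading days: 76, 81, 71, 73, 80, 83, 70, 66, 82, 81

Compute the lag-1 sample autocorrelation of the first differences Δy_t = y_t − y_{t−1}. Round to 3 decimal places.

First differences Δy: 5, -10, 2, 7, 3, -13, -4, 16, -1
Mean of differences = 0.5556
Numerator Σ(Δy_t−Δȳ)(Δy_{t+1}−Δȳ) = -102.8642
Denominator Σ(Δy_t−Δȳ)² = 626.2222
r_1(Δy) = -102.8642 / 626.2222 = -0.164

-0.164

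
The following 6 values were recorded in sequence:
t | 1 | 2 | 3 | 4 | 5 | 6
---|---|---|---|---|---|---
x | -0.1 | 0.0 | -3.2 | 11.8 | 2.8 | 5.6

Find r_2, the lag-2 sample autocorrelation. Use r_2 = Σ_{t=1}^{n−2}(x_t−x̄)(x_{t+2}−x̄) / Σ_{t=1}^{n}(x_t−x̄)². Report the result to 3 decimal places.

0.123

Mean x̄ = (-0.1 + 0.0 − 3.2 + 11.8 + 2.8 + 5.6)/6 = 2.8167
Deviations from mean: -2.9167, -2.8167, -6.0167, 8.9833, -0.0167, 2.7833
Σ(x_t−x̄)(x_{t+2}−x̄) = (17.5486) + (-25.3031) + (0.1003) + (25.0036) = 17.3494
Denominator Σ(x_t−x̄)² = 141.0883
r_2 = 17.3494 / 141.0883 = 0.123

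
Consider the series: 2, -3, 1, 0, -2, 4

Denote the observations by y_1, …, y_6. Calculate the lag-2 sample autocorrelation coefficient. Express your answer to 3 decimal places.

-0.017

Mean ȳ = (2 − 3 + 1 + 0 − 2 + 4)/6 = 0.3333
Numerator Σ_{t=1}^{4}(y_t−ȳ)(y_{t+2}−ȳ) = -0.5556
Denominator Σ(y_t−ȳ)² = 33.3333
r_2 = -0.5556 / 33.3333 = -0.017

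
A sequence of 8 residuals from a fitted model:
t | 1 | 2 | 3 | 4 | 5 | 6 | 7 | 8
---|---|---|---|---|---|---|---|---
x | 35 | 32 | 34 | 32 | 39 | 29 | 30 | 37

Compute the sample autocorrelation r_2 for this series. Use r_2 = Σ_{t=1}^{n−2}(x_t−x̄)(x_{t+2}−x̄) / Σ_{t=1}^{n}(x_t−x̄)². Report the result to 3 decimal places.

Mean x̄ = (35 + 32 + 34 + 32 + 39 + 29 + 30 + 37)/8 = 33.5000
Deviations from mean: 1.5000, -1.5000, 0.5000, -1.5000, 5.5000, -4.5000, -3.5000, 3.5000
Σ(x_t−x̄)(x_{t+2}−x̄) = (0.7500) + (2.2500) + (2.7500) + (6.7500) + (-19.2500) + (-15.7500) = -22.5000
Denominator Σ(x_t−x̄)² = 82.0000
r_2 = -22.5000 / 82.0000 = -0.274

-0.274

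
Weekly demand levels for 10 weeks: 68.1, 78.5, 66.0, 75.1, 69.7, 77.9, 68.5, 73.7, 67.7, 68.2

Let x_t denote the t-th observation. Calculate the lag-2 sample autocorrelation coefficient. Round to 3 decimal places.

Mean x̄ = (68.1 + 78.5 + 66.0 + 75.1 + 69.7 + 77.9 + 68.5 + 73.7 + 67.7 + 68.2)/10 = 71.3400
Numerator Σ_{t=1}^{8}(x_t−x̄)(x_{t+2}−x̄) = 100.7128
Denominator Σ(x_t−x̄)² = 186.8840
r_2 = 100.7128 / 186.8840 = 0.539

0.539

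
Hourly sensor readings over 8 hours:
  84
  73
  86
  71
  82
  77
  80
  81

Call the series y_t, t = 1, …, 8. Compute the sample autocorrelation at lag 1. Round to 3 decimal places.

-0.819

Mean ȳ = (84 + 73 + 86 + 71 + 82 + 77 + 80 + 81)/8 = 79.2500
Deviations from mean: 4.7500, -6.2500, 6.7500, -8.2500, 2.7500, -2.2500, 0.7500, 1.7500
Σ(y_t−ȳ)(y_{t+1}−ȳ) = (-29.6875) + (-42.1875) + (-55.6875) + (-22.6875) + (-6.1875) + (-1.6875) + (1.3125) = -156.8125
Denominator Σ(y_t−ȳ)² = 191.5000
r_1 = -156.8125 / 191.5000 = -0.819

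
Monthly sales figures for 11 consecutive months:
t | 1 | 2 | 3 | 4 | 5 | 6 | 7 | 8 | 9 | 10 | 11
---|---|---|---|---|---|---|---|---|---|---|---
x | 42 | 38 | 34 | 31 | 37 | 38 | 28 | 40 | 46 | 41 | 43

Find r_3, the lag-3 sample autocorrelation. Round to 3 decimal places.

0.070

Mean x̄ = (42 + 38 + 34 + 31 + 37 + 38 + 28 + 40 + 46 + 41 + 43)/11 = 38.0000
Numerator Σ_{t=1}^{8}(x_t−x̄)(x_{t+3}−x̄) = 20.0000
Denominator Σ(x_t−x̄)² = 284.0000
r_3 = 20.0000 / 284.0000 = 0.070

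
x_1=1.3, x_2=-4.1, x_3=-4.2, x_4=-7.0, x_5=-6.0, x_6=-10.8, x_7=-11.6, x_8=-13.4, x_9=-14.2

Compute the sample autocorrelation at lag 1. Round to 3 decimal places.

0.548

Mean x̄ = (1.3 − 4.1 − 4.2 − 7.0 − 6.0 − 10.8 − 11.6 − 13.4 − 14.2)/9 = -7.7778
Numerator Σ_{t=1}^{8}(x_t−x̄)(x_{t+1}−x̄) = 114.4851
Denominator Σ(x_t−x̄)² = 209.0956
r_1 = 114.4851 / 209.0956 = 0.548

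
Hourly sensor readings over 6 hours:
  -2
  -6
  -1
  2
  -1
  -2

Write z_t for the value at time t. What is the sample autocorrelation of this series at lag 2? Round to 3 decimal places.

-0.507

Mean z̄ = (-2 − 6 − 1 + 2 − 1 − 2)/6 = -1.6667
Deviations from mean: -0.3333, -4.3333, 0.6667, 3.6667, 0.6667, -0.3333
Σ(z_t−z̄)(z_{t+2}−z̄) = (-0.2222) + (-15.8889) + (0.4444) + (-1.2222) = -16.8889
Denominator Σ(z_t−z̄)² = 33.3333
r_2 = -16.8889 / 33.3333 = -0.507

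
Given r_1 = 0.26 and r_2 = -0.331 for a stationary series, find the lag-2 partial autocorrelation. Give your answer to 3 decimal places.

φ_{22} = (r_2 − r_1²) / (1 − r_1²)
r_1² = (0.26)² = 0.0676
Numerator = -0.331 − 0.0676 = -0.3986; denominator = 1 − 0.0676 = 0.9324
φ_{22} = -0.3986 / 0.9324 = -0.427

-0.427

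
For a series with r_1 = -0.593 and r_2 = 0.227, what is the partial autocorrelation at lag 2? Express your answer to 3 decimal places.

φ_{22} = (r_2 − r_1²) / (1 − r_1²)
r_1² = (-0.593)² = 0.351649
Numerator = 0.227 − 0.3516 = -0.1246; denominator = 1 − 0.3516 = 0.6484
φ_{22} = -0.1246 / 0.6484 = -0.192

-0.192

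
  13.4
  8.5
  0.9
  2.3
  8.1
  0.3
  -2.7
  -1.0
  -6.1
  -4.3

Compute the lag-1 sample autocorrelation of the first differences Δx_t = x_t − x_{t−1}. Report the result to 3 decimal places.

-0.231

First differences Δx: -4.9, -7.6, 1.4, 5.8, -7.8, -3.0, 1.7, -5.1, 1.8
Mean of differences = -1.9667
Numerator Σ(Δx_t−Δx̄)(Δx_{t+1}−Δx̄) = -42.6511
Denominator Σ(Δx_t−Δx̄)² = 184.5400
r_1(Δx) = -42.6511 / 184.5400 = -0.231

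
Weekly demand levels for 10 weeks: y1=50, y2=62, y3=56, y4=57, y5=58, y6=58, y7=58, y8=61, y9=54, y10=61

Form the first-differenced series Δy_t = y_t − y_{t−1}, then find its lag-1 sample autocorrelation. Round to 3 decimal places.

-0.503

First differences Δy: 12, -6, 1, 1, 0, 0, 3, -7, 7
Mean of differences = 1.2222
Numerator Σ(Δy_t−Δȳ)(Δy_{t+1}−Δȳ) = -138.7160
Denominator Σ(Δy_t−Δȳ)² = 275.5556
r_1(Δy) = -138.7160 / 275.5556 = -0.503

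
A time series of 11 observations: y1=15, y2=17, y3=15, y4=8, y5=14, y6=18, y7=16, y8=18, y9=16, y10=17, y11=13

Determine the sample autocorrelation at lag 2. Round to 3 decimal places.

Mean ȳ = (15 + 17 + 15 + 8 + 14 + 18 + 16 + 18 + 16 + 17 + 13)/11 = 15.1818
Numerator Σ_{t=1}^{9}(y_t−ȳ)(y_{t+2}−ȳ) = -22.0661
Denominator Σ(y_t−ȳ)² = 81.6364
r_2 = -22.0661 / 81.6364 = -0.270

-0.270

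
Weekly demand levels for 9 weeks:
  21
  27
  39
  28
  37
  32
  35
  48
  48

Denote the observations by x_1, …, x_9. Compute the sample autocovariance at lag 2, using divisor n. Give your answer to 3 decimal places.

-1.111

Mean x̄ = (21 + 27 + 39 + 28 + 37 + 32 + 35 + 48 + 48)/9 = 35.0000
Σ_{t=1}^{7}(x_t−x̄)(x_{t+2}−x̄) = -10.0000
γ_2 = -10.0000 / 9 = -1.111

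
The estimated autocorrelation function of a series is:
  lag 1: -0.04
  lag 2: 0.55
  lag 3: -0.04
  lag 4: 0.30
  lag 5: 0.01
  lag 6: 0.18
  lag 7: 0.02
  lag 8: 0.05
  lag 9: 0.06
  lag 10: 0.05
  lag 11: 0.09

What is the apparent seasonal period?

The largest autocorrelation is r_2 = 0.55, with weaker echoes at lags 4 (0.30) and 6 (0.18); the remaining lags stay at or below 0.09.
The dominant spike at lag 2 indicates a seasonal period of 2.

2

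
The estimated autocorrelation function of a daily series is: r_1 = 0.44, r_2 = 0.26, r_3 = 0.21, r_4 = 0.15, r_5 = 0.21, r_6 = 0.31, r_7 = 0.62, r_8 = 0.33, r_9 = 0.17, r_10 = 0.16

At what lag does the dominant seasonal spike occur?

The largest autocorrelation is r_7 = 0.62; the remaining lags stay at or below 0.44. The elevated value at lag 1 (0.44), dropping to 0.26 at lag 2, reflects decaying short-term dependence rather than seasonality.
The dominant spike at lag 7 indicates a seasonal period of 7.

7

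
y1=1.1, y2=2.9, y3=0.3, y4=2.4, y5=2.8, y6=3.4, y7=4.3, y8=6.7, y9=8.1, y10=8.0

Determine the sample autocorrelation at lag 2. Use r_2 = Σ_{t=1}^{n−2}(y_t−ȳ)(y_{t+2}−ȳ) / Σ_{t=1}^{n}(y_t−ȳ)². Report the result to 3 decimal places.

0.412

Mean ȳ = (1.1 + 2.9 + 0.3 + 2.4 + 2.8 + 3.4 + 4.3 + 6.7 + 8.1 + 8.0)/10 = 4.0000
Numerator Σ_{t=1}^{8}(y_t−ȳ)(y_{t+2}−ȳ) = 27.9400
Denominator Σ(y_t−ȳ)² = 67.8600
r_2 = 27.9400 / 67.8600 = 0.412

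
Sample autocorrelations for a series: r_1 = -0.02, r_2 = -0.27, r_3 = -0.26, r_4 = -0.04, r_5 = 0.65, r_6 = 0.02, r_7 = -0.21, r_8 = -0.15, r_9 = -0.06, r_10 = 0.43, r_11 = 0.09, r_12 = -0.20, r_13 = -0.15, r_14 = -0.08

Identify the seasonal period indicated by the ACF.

The largest autocorrelation is r_5 = 0.65, with a weaker echo at lag 10 (0.43); the remaining lags stay at or below 0.09.
The dominant spike at lag 5 indicates a seasonal period of 5.

5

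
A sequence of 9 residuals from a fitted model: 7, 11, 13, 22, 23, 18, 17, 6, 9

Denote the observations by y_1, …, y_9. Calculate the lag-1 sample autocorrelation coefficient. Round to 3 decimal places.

0.478

Mean ȳ = (7 + 11 + 13 + 22 + 23 + 18 + 17 + 6 + 9)/9 = 14.0000
Numerator Σ_{t=1}^{8}(y_t−ȳ)(y_{t+1}−ȳ) = 152.0000
Denominator Σ(y_t−ȳ)² = 318.0000
r_1 = 152.0000 / 318.0000 = 0.478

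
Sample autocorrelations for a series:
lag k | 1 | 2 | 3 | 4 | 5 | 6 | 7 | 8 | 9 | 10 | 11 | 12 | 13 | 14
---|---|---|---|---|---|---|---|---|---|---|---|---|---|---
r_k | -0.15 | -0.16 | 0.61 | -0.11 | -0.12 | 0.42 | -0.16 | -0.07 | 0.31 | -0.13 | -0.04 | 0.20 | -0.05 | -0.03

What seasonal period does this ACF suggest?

The largest autocorrelation is r_3 = 0.61, with weaker echoes at lags 6 (0.42), 9 (0.31) and 12 (0.20); the remaining lags stay at or below -0.03.
The dominant spike at lag 3 indicates a seasonal period of 3.

3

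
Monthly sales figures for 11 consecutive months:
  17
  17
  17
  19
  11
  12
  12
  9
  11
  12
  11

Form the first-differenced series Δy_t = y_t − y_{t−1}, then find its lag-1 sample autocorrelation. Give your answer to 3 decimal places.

First differences Δy: 0, 0, 2, -8, 1, 0, -3, 2, 1, -1
Mean of differences = -0.6000
Numerator Σ(Δy_t−Δȳ)(Δy_{t+1}−Δȳ) = -32.3600
Denominator Σ(Δy_t−Δȳ)² = 80.4000
r_1(Δy) = -32.3600 / 80.4000 = -0.402

-0.402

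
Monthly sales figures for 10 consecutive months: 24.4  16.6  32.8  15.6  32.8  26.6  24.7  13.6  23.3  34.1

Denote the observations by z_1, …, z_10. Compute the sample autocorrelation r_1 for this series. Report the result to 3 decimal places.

Mean z̄ = (24.4 + 16.6 + 32.8 + 15.6 + 32.8 + 26.6 + 24.7 + 13.6 + 23.3 + 34.1)/10 = 24.4500
Numerator Σ_{t=1}^{9}(z_t−z̄)(z_{t+1}−z̄) = -195.7925
Denominator Σ(z_t−z̄)² = 496.2450
r_1 = -195.7925 / 496.2450 = -0.395

-0.395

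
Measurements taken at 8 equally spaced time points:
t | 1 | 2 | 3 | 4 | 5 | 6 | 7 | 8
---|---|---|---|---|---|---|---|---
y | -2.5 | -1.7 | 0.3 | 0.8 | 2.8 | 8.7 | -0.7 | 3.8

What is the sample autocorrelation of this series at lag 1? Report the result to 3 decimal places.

Mean ȳ = (-2.5 − 1.7 + 0.3 + 0.8 + 2.8 + 8.7 − 0.7 + 3.8)/8 = 1.4375
Σ(y_t−ȳ)(y_{t+1}−ȳ) = (12.3539) + (3.5689) + (0.7252) + (-0.8686) + (9.8952) + (-15.5236) + (-5.0498) = 5.1011
Denominator Σ(y_t−ȳ)² = 91.7988
r_1 = 5.1011 / 91.7988 = 0.056

0.056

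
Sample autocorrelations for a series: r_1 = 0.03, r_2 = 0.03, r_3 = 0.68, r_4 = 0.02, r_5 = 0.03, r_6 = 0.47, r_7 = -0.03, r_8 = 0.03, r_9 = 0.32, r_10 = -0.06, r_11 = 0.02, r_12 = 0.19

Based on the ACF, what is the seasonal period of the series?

3

The largest autocorrelation is r_3 = 0.68, with weaker echoes at lags 6 (0.47), 9 (0.32) and 12 (0.19); the remaining lags stay at or below 0.03.
The dominant spike at lag 3 indicates a seasonal period of 3.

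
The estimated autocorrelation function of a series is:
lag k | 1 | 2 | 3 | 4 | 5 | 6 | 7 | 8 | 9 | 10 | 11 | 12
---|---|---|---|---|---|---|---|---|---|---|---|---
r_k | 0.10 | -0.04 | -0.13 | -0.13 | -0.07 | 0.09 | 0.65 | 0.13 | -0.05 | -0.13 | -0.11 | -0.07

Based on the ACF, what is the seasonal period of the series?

7

The largest autocorrelation is r_7 = 0.65; the remaining lags stay at or below 0.13.
The dominant spike at lag 7 indicates a seasonal period of 7.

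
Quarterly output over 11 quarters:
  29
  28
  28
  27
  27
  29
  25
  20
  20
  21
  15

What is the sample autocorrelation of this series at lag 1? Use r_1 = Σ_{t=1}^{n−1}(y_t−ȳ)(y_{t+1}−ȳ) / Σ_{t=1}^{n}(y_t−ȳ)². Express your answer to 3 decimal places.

0.560

Mean ȳ = (29 + 28 + 28 + 27 + 27 + 29 + 25 + 20 + 20 + 21 + 15)/11 = 24.4545
Numerator Σ_{t=1}^{10}(y_t−ȳ)(y_{t+1}−ȳ) = 123.7025
Denominator Σ(y_t−ȳ)² = 220.7273
r_1 = 123.7025 / 220.7273 = 0.560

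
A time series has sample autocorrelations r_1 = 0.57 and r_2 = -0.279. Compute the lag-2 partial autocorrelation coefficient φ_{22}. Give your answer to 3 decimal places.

-0.895

φ_{22} = (r_2 − r_1²) / (1 − r_1²)
r_1² = (0.57)² = 0.3249
Numerator = -0.279 − 0.3249 = -0.6039; denominator = 1 − 0.3249 = 0.6751
φ_{22} = -0.6039 / 0.6751 = -0.895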